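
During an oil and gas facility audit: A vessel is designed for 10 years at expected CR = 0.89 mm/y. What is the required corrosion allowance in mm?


Corrosion allowance = CR × design life
CA = 0.89 * 10 = 8.9 mm

8.9 mm


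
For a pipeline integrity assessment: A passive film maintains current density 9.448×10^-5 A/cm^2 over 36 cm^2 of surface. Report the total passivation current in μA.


I = i_pass * A, then convert A → μA (×10^6)
I = 9.448×10^-5 * 36 * 10^6 = 3401.28 μA

3401.28 μA


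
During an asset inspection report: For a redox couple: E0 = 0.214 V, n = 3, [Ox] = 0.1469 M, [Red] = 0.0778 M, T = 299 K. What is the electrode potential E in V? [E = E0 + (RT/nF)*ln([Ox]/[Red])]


Apply the Nernst equation: E = E0 + (RT/nF)*ln([Ox]/[Red])
Step 1: RT/nF = 8.314*299/(3*96485) = 0.00858816 V
Step 2: [Ox]/[Red] = 0.1469/0.0778 = 1.888175
Step 3: ln(1.888175) = 0.635611
Step 4: correction = 0.00858816 * 0.635611 = 0.005 V
E = 0.214 + 0.005 = 0.219 V

0.219 V


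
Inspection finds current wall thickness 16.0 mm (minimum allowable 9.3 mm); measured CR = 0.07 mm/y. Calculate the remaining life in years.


Apply the remaining-life relation: RL = (t_current − t_min) / CR
RL = (16.0 − 9.3) / 0.07 = 6.7 / 0.07 = 95.7 years

95.7 years


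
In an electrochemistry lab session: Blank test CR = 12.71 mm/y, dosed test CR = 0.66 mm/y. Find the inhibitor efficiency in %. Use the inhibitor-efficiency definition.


Apply the inhibitor-efficiency definition: IE = (CR_blank − CR_inh)/CR_blank × 100
IE = (12.71 − 0.66) / 12.71 × 100
IE = 12.05 / 12.71 × 100 = 94.8 %

94.8 %


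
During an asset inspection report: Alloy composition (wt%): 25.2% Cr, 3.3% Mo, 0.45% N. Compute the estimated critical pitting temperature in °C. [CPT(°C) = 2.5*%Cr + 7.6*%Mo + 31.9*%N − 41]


Apply the ASTM G48 empirical CPT estimate: CPT(°C) = 2.5*%Cr + 7.6*%Mo + 31.9*%N − 41
2.5*25.2 = 63; 7.6*3.3 = 25.08; 31.9*0.45 = 14.355
CPT = 63 + 25.08 + 14.355 − 41 = 61.435 °C
Rounded to 0.1 °C: CPT ≈ 61.4 °C

61.4 °C


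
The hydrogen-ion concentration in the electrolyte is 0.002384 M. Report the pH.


pH = −log10[H+]
pH = −log10(0.002384) = 2.62

2.62


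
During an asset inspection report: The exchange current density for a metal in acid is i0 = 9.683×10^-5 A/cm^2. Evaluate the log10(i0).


i0 = 9.683×10^-5 A/cm^2
log10(i0) = -4.014

-4.014


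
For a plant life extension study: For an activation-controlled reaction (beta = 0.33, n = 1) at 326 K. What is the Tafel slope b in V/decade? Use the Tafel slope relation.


Apply the Tafel slope relation: b = 2.303*R*T/(beta*n*F)
Numerator: 2.303 * 8.314 * 326 = 6241.97
Denominator: 0.33 * 1 * 96485 = 31840.05
b = 6241.97 / 31840.05 = 0.196 V/decade

0.196 V/decade


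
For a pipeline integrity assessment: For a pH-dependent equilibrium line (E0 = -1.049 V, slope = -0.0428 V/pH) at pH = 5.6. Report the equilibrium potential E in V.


Apply the Pourbaix line equation: E = E0 + slope*pH
E = -1.049 + (-0.0428)*5.6 = -1.049 + (-0.23968) = -1.28868 V
Rounded to 4 decimal places: E = -1.2887 V

-1.2887 V


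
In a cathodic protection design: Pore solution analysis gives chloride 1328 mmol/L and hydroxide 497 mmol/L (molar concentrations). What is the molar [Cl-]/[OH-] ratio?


Threshold parameter = [Cl-] / [OH-] (molar basis; both in mmol/L, so units cancel)
Ratio = 1328 / 497 = 2.67

2.67


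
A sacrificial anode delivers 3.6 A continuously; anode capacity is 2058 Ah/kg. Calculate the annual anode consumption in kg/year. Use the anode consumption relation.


Annual consumption = current * hours per year / capacity
Rate = 3.6 * 8760 / 2058 = 15.3 kg/year

15.3 kg/year


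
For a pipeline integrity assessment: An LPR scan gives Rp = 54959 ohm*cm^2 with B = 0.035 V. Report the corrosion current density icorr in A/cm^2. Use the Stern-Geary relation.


Apply the Stern-Geary relation: icorr = B / Rp
icorr = 0.035 / 54959 = 6.368×10^-7 A/cm^2

6.368×10^-7 A/cm^2


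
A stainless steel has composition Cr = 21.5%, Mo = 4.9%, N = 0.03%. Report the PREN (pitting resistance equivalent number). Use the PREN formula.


Apply the PREN formula: PREN = Cr + 3.3*Mo + 16*N
PREN = 21.5 + 3.3*4.9 + 16*0.03
PREN = 21.5 + 16.17 + 0.48 = 38.15

38.15


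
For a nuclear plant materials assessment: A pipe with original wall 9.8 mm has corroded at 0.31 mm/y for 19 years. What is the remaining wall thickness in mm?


Remaining wall = original − CR × time
t = 9.8 − 0.31*19 = 9.8 − 5.89 = 3.91 mm

3.91 mm


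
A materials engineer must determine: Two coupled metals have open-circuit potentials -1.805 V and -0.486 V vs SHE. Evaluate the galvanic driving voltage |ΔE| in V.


Driving voltage is the absolute potential difference.
|ΔE| = |-1.805 − (-0.486)| = 1.319 V

1.319 V


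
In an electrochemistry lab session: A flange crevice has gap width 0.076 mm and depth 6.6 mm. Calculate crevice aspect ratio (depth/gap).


Aspect ratio = depth / gap
Ratio = 6.6 / 0.076 = 86.8

86.8


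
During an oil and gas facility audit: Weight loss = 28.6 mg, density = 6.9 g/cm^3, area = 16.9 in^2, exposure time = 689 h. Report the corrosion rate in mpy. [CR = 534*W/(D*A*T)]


Apply the mpy weight-loss relation: CR = 534 * W / (D * A * T)
Numerator: 534 * 28.6 = 15272.4
Denominator: 6.9 * 16.9 * 689 = 80344.29
CR = 15272.4 / 80344.29 = 0.19009 mpy

0.19009 mpy


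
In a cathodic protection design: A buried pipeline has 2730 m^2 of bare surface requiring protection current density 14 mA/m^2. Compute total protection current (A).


I = area * current density, then convert mA → A (÷1000)
I = 2730 * 14 / 1000 = 38.22 A

38.22 A


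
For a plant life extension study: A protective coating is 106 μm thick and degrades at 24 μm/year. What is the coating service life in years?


Service life = thickness / degradation rate
Life = 106 / 24 = 4.4 years

4.4 years


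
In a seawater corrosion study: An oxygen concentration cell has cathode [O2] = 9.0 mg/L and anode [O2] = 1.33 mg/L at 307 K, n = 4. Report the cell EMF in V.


Apply the Nernst concentration-cell relation: E = (RT/nF)*ln(C_cathode/C_anode)
RT/nF = 8.314*307/(4*96485) = 0.00661346 V
ln(9.0/1.33) = 1.91205
E = 0.00661346 * 1.91205 = 0.01265 V

0.01265 V


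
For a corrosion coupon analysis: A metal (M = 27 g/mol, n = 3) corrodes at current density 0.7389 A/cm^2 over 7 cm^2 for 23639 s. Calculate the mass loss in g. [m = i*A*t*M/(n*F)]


Apply Faraday's law: m = i*A*t*M / (n*F)
Total charge passed Q = i*A*t = 0.7389*7*23639 = 122267.9997 C
m = Q*M/(n*F) = 122267.9997*27/(3*96485) = 11.405 g

11.405 g


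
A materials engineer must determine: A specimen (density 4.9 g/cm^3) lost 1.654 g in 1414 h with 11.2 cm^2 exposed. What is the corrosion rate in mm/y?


Apply the mm/y weight-loss relation: CR = 87600 * W / (D * A * T)
Numerator: 87600 * 1.654 = 144890.4
Denominator: 4.9 * 11.2 * 1414 = 77600.32
CR = 144890.4 / 77600.32 = 1.86714 mm/y

1.86714 mm/y


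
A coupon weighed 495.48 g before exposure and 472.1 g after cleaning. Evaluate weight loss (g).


Weight loss = initial − final
WL = 495.48 − 472.1 = 23.38 g

23.38 g


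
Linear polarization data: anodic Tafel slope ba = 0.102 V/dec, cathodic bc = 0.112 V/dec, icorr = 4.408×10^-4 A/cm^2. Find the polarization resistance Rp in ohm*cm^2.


Apply the Stern-Geary equation: Rp = ba*bc / (2.303*icorr*(ba+bc))
ba*bc = 0.102*0.112 = 0.011424
ba+bc = 0.214; 2.303*icorr*(ba+bc) = 2.303*4.408×10^-4*0.214 = 2.1724475×10^-4
Rp = 0.011424 / 2.1724475×10^-4 = 52.59 ohm*cm^2

52.59 ohm*cm^2


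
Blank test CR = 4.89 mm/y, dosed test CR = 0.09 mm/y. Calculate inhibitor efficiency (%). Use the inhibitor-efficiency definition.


Apply the inhibitor-efficiency definition: IE = (CR_blank − CR_inh)/CR_blank × 100
IE = (4.89 − 0.09) / 4.89 × 100
IE = 4.8 / 4.89 × 100 = 98.2 %

98.2 %


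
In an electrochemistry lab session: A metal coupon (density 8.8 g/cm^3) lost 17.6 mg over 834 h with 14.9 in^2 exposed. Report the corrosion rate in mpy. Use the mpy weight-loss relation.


Apply the mpy weight-loss relation: CR = 534 * W / (D * A * T)
Numerator: 534 * 17.6 = 9398.4
Denominator: 8.8 * 14.9 * 834 = 109354.08
CR = 9398.4 / 109354.08 = 0.0859 mpy

0.0859 mpy


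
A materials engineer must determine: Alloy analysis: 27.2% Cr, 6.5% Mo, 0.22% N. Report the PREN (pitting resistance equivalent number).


Apply the PREN formula: PREN = Cr + 3.3*Mo + 16*N
PREN = 27.2 + 3.3*6.5 + 16*0.22
PREN = 27.2 + 21.45 + 3.52 = 52.17

52.17


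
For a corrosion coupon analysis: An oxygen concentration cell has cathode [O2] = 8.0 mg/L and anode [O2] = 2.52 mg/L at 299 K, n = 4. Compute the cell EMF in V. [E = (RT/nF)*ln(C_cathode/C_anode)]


Apply the Nernst concentration-cell relation: E = (RT/nF)*ln(C_cathode/C_anode)
RT/nF = 8.314*299/(4*96485) = 0.00644112 V
ln(8.0/2.52) = 1.15518
E = 0.00644112 * 1.15518 = 0.00744 V

0.00744 V


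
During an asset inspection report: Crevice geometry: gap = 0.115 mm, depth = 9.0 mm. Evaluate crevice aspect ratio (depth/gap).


Aspect ratio = depth / gap
Ratio = 9.0 / 0.115 = 78.3

78.3


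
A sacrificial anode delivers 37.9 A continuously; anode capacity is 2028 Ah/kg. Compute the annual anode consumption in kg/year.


Annual consumption = current * hours per year / capacity
Rate = 37.9 * 8760 / 2028 = 163.7 kg/year

163.7 kg/year


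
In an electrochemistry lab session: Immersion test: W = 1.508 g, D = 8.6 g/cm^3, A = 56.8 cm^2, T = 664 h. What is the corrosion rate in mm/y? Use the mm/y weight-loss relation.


Apply the mm/y weight-loss relation: CR = 87600 * W / (D * A * T)
Numerator: 87600 * 1.508 = 132100.8
Denominator: 8.6 * 56.8 * 664 = 324350.72
CR = 132100.8 / 324350.72 = 0.4073 mm/y

0.4073 mm/y


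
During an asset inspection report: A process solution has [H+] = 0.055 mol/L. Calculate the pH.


pH = −log10[H+]
pH = −log10(0.055) = 1.26

1.26


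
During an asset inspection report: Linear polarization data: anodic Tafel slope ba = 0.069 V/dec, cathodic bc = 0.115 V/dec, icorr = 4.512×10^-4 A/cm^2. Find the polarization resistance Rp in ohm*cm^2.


Apply the Stern-Geary equation: Rp = ba*bc / (2.303*icorr*(ba+bc))
ba*bc = 0.069*0.115 = 0.007935
ba+bc = 0.184; 2.303*icorr*(ba+bc) = 2.303*4.512×10^-4*0.184 = 1.911969×10^-4
Rp = 0.007935 / 1.911969×10^-4 = 41.5 ohm*cm^2

41.5 ohm*cm^2


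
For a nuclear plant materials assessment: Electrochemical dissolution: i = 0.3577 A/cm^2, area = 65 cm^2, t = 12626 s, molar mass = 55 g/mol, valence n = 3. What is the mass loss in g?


Apply Faraday's law: m = i*A*t*M / (n*F)
Total charge passed Q = i*A*t = 0.3577*65*12626 = 293560.813 C
m = Q*M/(n*F) = 293560.813*55/(3*96485) = 55.78015 g

55.78015 g


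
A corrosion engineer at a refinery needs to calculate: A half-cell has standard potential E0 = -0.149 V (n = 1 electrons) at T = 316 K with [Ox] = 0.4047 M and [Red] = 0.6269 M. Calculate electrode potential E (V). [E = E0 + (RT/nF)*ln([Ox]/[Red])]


Apply the Nernst equation: E = E0 + (RT/nF)*ln([Ox]/[Red])
Step 1: RT/nF = 8.314*316/(1*96485) = 0.02722935 V
Step 2: [Ox]/[Red] = 0.4047/0.6269 = 0.645558
Step 3: ln(0.645558) = -0.43764
Step 4: correction = 0.02722935 * -0.43764 = -0.0119 V
E = -0.149 + -0.0119 = -0.1609 V

-0.1609 V


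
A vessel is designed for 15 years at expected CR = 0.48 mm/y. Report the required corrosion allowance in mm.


Corrosion allowance = CR × design life
CA = 0.48 * 15 = 7.2 mm

7.2 mm


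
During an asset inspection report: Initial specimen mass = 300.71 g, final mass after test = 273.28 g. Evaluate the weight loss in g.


Weight loss = initial − final
WL = 300.71 − 273.28 = 27.43 g

27.43 g


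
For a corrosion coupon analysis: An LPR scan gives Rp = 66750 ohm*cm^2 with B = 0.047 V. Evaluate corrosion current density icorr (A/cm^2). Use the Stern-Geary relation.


Apply the Stern-Geary relation: icorr = B / Rp
icorr = 0.047 / 66750 = 7.041×10^-7 A/cm^2

7.041×10^-7 A/cm^2


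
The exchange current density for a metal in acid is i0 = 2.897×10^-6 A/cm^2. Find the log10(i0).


i0 = 2.897×10^-6 A/cm^2
log10(i0) = -5.538

-5.538


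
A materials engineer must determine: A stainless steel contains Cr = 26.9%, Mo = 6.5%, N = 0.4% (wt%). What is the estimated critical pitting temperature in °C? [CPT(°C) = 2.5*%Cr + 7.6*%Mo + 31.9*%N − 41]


Apply the ASTM G48 empirical CPT estimate: CPT(°C) = 2.5*%Cr + 7.6*%Mo + 31.9*%N − 41
2.5*26.9 = 67.25; 7.6*6.5 = 49.4; 31.9*0.4 = 12.76
CPT = 67.25 + 49.4 + 12.76 − 41 = 88.41 °C
Rounded to 0.1 °C: CPT ≈ 88.4 °C

88.4 °C


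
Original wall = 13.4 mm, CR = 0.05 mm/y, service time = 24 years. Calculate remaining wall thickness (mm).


Remaining wall = original − CR × time
t = 13.4 − 0.05*24 = 13.4 − 1.2 = 12.2 mm

12.2 mm


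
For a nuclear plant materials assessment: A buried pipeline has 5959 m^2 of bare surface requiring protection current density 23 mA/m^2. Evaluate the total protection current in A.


I = area * current density, then convert mA → A (÷1000)
I = 5959 * 23 / 1000 = 137.06 A

137.06 A


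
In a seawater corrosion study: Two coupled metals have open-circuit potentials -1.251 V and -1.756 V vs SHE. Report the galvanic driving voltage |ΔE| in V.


Driving voltage is the absolute potential difference.
|ΔE| = |-1.251 − (-1.756)| = 0.505 V

0.505 V


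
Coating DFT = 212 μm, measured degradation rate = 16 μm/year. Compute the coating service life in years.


Service life = thickness / degradation rate
Life = 212 / 16 = 13.3 years

13.3 years


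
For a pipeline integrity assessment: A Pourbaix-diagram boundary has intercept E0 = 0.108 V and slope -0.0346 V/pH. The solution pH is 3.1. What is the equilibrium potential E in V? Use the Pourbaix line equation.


Apply the Pourbaix line equation: E = E0 + slope*pH
E = 0.108 + (-0.0346)*3.1 = 0.108 + (-0.10726) = 0.00074 V
Rounded to 3 decimal places: E = 0.001 V

0.001 V


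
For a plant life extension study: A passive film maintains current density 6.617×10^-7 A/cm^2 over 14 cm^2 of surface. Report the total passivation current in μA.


I = i_pass * A, then convert A → μA (×10^6)
I = 6.617×10^-7 * 14 * 10^6 = 9.26 μA

9.26 μA


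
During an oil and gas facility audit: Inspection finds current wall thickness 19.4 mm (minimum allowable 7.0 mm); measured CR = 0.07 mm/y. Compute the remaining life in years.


Apply the remaining-life relation: RL = (t_current − t_min) / CR
RL = (19.4 − 7.0) / 0.07 = 12.4 / 0.07 = 177.1 years

177.1 years


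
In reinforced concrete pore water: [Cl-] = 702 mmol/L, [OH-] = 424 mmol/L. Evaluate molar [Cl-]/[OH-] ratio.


Threshold parameter = [Cl-] / [OH-] (molar basis; both in mmol/L, so units cancel)
Ratio = 702 / 424 = 1.66

1.66


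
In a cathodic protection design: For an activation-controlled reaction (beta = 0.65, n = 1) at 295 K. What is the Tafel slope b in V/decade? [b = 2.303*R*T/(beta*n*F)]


Apply the Tafel slope relation: b = 2.303*R*T/(beta*n*F)
Numerator: 2.303 * 8.314 * 295 = 5648.41
Denominator: 0.65 * 1 * 96485 = 62715.25
b = 5648.41 / 62715.25 = 0.0901 V/decade

0.0901 V/decade


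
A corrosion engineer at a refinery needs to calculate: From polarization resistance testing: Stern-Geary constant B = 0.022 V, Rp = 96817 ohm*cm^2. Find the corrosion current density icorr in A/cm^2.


Apply the Stern-Geary relation: icorr = B / Rp
icorr = 0.022 / 96817 = 2.272×10^-7 A/cm^2

2.272×10^-7 A/cm^2


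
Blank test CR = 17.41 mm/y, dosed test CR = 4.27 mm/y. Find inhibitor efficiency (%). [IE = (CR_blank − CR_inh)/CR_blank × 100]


Apply the inhibitor-efficiency definition: IE = (CR_blank − CR_inh)/CR_blank × 100
IE = (17.41 − 4.27) / 17.41 × 100
IE = 13.14 / 17.41 × 100 = 75.5 %

75.5 %


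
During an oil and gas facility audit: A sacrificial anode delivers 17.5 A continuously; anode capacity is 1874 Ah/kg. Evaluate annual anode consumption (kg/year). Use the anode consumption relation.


Annual consumption = current * hours per year / capacity
Rate = 17.5 * 8760 / 1874 = 81.8 kg/year

81.8 kg/year


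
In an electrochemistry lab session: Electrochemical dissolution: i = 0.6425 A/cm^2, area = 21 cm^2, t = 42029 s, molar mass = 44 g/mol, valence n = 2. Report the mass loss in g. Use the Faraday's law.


Apply Faraday's law: m = i*A*t*M / (n*F)
Total charge passed Q = i*A*t = 0.6425*21*42029 = 567076.2825 C
m = Q*M/(n*F) = 567076.2825*44/(2*96485) = 129.302 g

129.302 g


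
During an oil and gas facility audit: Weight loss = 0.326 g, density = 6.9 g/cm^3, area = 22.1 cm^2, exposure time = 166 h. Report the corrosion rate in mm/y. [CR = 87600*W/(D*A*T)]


Apply the mm/y weight-loss relation: CR = 87600 * W / (D * A * T)
Numerator: 87600 * 0.326 = 28557.6
Denominator: 6.9 * 22.1 * 166 = 25313.34
CR = 28557.6 / 25313.34 = 1.1282 mm/y

1.1282 mm/y


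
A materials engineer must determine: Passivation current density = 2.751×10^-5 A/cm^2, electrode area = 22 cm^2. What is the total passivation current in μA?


I = i_pass * A, then convert A → μA (×10^6)
I = 2.751×10^-5 * 22 * 10^6 = 605.22 μA

605.22 μA


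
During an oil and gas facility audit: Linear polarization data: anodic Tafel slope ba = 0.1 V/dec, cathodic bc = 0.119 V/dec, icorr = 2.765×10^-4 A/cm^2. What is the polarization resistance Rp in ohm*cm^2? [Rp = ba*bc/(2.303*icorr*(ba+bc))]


Apply the Stern-Geary equation: Rp = ba*bc / (2.303*icorr*(ba+bc))
ba*bc = 0.1*0.119 = 0.0119
ba+bc = 0.219; 2.303*icorr*(ba+bc) = 2.303*2.765×10^-4*0.219 = 1.3945471×10^-4
Rp = 0.0119 / 1.3945471×10^-4 = 85.3 ohm*cm^2

85.3 ohm*cm^2


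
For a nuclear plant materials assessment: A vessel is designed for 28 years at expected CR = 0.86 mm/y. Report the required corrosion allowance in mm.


Corrosion allowance = CR × design life
CA = 0.86 * 28 = 24.08 mm

24.08 mm


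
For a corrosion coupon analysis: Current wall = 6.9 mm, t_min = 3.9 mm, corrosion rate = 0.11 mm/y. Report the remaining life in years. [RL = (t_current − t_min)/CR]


Apply the remaining-life relation: RL = (t_current − t_min) / CR
RL = (6.9 − 3.9) / 0.11 = 3.0 / 0.11 = 27.3 years

27.3 years


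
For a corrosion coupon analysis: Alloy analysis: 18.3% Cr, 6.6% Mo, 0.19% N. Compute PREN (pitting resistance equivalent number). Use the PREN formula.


Apply the PREN formula: PREN = Cr + 3.3*Mo + 16*N
PREN = 18.3 + 3.3*6.6 + 16*0.19
PREN = 18.3 + 21.78 + 3.04 = 43.12

43.12


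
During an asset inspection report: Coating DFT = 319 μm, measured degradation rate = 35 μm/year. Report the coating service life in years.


Service life = thickness / degradation rate
Life = 319 / 35 = 9.1 years

9.1 years


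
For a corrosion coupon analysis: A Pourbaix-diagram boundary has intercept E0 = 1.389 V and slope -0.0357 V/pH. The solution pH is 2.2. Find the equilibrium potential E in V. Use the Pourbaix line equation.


Apply the Pourbaix line equation: E = E0 + slope*pH
E = 1.389 + (-0.0357)*2.2 = 1.389 + (-0.07854) = 1.31046 V
Rounded to 3 decimal places: E = 1.310 V

1.310 V


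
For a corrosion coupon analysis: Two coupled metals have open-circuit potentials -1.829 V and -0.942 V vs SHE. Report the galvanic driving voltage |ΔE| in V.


Driving voltage is the absolute potential difference.
|ΔE| = |-1.829 − (-0.942)| = 0.887 V

0.887 V


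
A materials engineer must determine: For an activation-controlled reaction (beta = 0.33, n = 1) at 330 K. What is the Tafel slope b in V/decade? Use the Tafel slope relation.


Apply the Tafel slope relation: b = 2.303*R*T/(beta*n*F)
Numerator: 2.303 * 8.314 * 330 = 6318.56
Denominator: 0.33 * 1 * 96485 = 31840.05
b = 6318.56 / 31840.05 = 0.1984 V/decade

0.1984 V/decade


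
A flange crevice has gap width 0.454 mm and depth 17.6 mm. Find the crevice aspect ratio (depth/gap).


Aspect ratio = depth / gap
Ratio = 17.6 / 0.454 = 38.8

38.8


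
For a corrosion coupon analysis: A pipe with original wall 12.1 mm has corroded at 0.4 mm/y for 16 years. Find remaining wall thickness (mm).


Remaining wall = original − CR × time
t = 12.1 − 0.4*16 = 12.1 − 6.4 = 5.7 mm

5.7 mm


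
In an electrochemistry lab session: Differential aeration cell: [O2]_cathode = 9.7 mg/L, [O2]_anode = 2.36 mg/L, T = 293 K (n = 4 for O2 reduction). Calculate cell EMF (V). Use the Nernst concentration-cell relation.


Apply the Nernst concentration-cell relation: E = (RT/nF)*ln(C_cathode/C_anode)
RT/nF = 8.314*293/(4*96485) = 0.00631187 V
ln(9.7/2.36) = 1.41346
E = 0.00631187 * 1.41346 = 0.00892 V

0.00892 V


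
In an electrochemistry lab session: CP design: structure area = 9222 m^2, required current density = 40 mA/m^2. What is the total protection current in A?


I = area * current density, then convert mA → A (÷1000)
I = 9222 * 40 / 1000 = 368.88 A

368.88 A


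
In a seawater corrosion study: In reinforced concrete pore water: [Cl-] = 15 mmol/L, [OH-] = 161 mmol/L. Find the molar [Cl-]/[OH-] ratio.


Threshold parameter = [Cl-] / [OH-] (molar basis; both in mmol/L, so units cancel)
Ratio = 15 / 161 = 0.09

0.09


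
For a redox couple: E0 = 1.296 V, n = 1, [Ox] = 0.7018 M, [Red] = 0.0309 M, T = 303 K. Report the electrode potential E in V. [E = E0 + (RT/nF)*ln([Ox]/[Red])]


Apply the Nernst equation: E = E0 + (RT/nF)*ln([Ox]/[Red])
Step 1: RT/nF = 8.314*303/(1*96485) = 0.02610916 V
Step 2: [Ox]/[Red] = 0.7018/0.0309 = 22.711974
Step 3: ln(22.711974) = 3.122892
Step 4: correction = 0.02610916 * 3.122892 = 0.0815 V
E = 1.296 + 0.0815 = 1.3775 V

1.3775 V


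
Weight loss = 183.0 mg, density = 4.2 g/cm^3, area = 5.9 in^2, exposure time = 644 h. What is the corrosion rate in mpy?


Apply the mpy weight-loss relation: CR = 534 * W / (D * A * T)
Numerator: 534 * 183.0 = 97722.0
Denominator: 4.2 * 5.9 * 644 = 15958.32
CR = 97722.0 / 15958.32 = 6.1236 mpy

6.1236 mpy


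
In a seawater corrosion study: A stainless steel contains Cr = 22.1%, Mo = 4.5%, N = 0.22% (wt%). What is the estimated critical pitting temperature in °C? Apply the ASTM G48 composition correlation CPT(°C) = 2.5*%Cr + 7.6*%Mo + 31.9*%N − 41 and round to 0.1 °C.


Apply the ASTM G48 empirical CPT estimate: CPT(°C) = 2.5*%Cr + 7.6*%Mo + 31.9*%N − 41
2.5*22.1 = 55.25; 7.6*4.5 = 34.2; 31.9*0.22 = 7.018
CPT = 55.25 + 34.2 + 7.018 − 41 = 55.468 °C
Rounded to 0.1 °C: CPT ≈ 55.5 °C

55.5 °C


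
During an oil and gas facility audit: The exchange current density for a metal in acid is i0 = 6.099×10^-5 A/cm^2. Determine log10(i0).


i0 = 6.099×10^-5 A/cm^2
log10(i0) = -4.215

-4.215


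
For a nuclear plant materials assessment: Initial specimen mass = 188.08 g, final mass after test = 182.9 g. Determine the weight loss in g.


Weight loss = initial − final
WL = 188.08 − 182.9 = 5.18 g

5.18 g


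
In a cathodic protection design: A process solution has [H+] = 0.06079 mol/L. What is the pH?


pH = −log10[H+]
pH = −log10(0.06079) = 1.22

1.22


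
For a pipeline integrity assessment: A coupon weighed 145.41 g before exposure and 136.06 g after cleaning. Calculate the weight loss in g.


Weight loss = initial − final
WL = 145.41 − 136.06 = 9.35 g

9.35 g


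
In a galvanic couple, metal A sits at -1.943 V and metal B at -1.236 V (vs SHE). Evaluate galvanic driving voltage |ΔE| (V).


Driving voltage is the absolute potential difference.
|ΔE| = |-1.943 − (-1.236)| = 0.707 V

0.707 V


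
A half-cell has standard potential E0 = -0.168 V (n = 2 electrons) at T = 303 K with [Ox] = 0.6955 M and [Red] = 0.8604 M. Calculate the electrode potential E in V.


Apply the Nernst equation: E = E0 + (RT/nF)*ln([Ox]/[Red])
Step 1: RT/nF = 8.314*303/(2*96485) = 0.01305458 V
Step 2: [Ox]/[Red] = 0.6955/0.8604 = 0.808345
Step 3: ln(0.808345) = -0.212766
Step 4: correction = 0.01305458 * -0.212766 = -0.003 V
E = -0.168 + -0.003 = -0.171 V

-0.171 V


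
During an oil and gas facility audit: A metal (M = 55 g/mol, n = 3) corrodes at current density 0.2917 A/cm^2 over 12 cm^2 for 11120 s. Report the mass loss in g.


Apply Faraday's law: m = i*A*t*M / (n*F)
Total charge passed Q = i*A*t = 0.2917*12*11120 = 38924.448 C
m = Q*M/(n*F) = 38924.448*55/(3*96485) = 7.3961 g

7.3961 g


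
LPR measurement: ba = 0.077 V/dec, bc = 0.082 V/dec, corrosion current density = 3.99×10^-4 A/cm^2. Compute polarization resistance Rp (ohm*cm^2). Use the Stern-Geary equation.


Apply the Stern-Geary equation: Rp = ba*bc / (2.303*icorr*(ba+bc))
ba*bc = 0.077*0.082 = 0.006314
ba+bc = 0.159; 2.303*icorr*(ba+bc) = 2.303*3.99×10^-4*0.159 = 1.4610462×10^-4
Rp = 0.006314 / 1.4610462×10^-4 = 43.2 ohm*cm^2

43.2 ohm*cm^2


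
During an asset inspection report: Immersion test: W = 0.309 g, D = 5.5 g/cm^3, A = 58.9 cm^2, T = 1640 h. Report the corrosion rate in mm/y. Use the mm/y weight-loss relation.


Apply the mm/y weight-loss relation: CR = 87600 * W / (D * A * T)
Numerator: 87600 * 0.309 = 27068.4
Denominator: 5.5 * 58.9 * 1640 = 531278.0
CR = 27068.4 / 531278.0 = 0.05095 mm/y

0.05095 mm/y


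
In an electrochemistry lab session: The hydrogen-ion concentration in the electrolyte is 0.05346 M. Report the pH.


pH = −log10[H+]
pH = −log10(0.05346) = 1.27

1.27


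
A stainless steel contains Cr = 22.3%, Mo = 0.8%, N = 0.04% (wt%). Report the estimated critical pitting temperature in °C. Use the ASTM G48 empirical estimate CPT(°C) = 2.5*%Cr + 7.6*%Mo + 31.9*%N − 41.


Apply the ASTM G48 empirical CPT estimate: CPT(°C) = 2.5*%Cr + 7.6*%Mo + 31.9*%N − 41
2.5*22.3 = 55.75; 7.6*0.8 = 6.08; 31.9*0.04 = 1.276
CPT = 55.75 + 6.08 + 1.276 − 41 = 22.106 °C
Rounded to 0.1 °C: CPT ≈ 22.1 °C

22.1 °C


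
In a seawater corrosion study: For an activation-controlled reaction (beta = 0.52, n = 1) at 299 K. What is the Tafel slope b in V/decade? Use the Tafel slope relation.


Apply the Tafel slope relation: b = 2.303*R*T/(beta*n*F)
Numerator: 2.303 * 8.314 * 299 = 5725.0
Denominator: 0.52 * 1 * 96485 = 50172.2
b = 5725.0 / 50172.2 = 0.114 V/decade

0.114 V/decade


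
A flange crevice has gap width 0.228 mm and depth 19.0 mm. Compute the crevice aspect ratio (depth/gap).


Aspect ratio = depth / gap
Ratio = 19.0 / 0.228 = 83.3

83.3


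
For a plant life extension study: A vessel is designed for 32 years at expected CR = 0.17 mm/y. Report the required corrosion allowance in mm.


Corrosion allowance = CR × design life
CA = 0.17 * 32 = 5.44 mm

5.44 mm


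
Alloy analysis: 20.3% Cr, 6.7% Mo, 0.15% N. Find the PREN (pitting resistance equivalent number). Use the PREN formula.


Apply the PREN formula: PREN = Cr + 3.3*Mo + 16*N
PREN = 20.3 + 3.3*6.7 + 16*0.15
PREN = 20.3 + 22.11 + 2.4 = 44.81

44.81


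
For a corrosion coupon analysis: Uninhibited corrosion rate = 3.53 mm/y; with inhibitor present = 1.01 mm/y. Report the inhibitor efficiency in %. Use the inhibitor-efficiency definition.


Apply the inhibitor-efficiency definition: IE = (CR_blank − CR_inh)/CR_blank × 100
IE = (3.53 − 1.01) / 3.53 × 100
IE = 2.52 / 3.53 × 100 = 71.4 %

71.4 %


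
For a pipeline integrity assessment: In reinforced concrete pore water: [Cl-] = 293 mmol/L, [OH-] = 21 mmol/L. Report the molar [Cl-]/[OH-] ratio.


Threshold parameter = [Cl-] / [OH-] (molar basis; both in mmol/L, so units cancel)
Ratio = 293 / 21 = 13.95

13.95


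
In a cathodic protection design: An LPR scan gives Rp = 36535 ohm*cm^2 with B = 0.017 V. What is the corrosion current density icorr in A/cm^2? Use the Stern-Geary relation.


Apply the Stern-Geary relation: icorr = B / Rp
icorr = 0.017 / 36535 = 4.653×10^-7 A/cm^2

4.653×10^-7 A/cm^2


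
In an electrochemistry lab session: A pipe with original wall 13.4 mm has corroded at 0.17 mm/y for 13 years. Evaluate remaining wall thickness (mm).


Remaining wall = original − CR × time
t = 13.4 − 0.17*13 = 13.4 − 2.21 = 11.19 mm

11.19 mm


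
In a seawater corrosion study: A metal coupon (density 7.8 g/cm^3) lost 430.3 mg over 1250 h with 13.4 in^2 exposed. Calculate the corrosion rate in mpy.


Apply the mpy weight-loss relation: CR = 534 * W / (D * A * T)
Numerator: 534 * 430.3 = 229780.2
Denominator: 7.8 * 13.4 * 1250 = 130650.0
CR = 229780.2 / 130650.0 = 1.75875 mpy

1.75875 mpy


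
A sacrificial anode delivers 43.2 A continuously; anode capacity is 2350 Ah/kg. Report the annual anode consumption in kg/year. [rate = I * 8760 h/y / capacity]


Annual consumption = current * hours per year / capacity
Rate = 43.2 * 8760 / 2350 = 161.0 kg/year

161.0 kg/year


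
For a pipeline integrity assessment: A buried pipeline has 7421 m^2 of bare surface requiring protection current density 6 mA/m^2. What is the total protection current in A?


I = area * current density, then convert mA → A (÷1000)
I = 7421 * 6 / 1000 = 44.53 A

44.53 A


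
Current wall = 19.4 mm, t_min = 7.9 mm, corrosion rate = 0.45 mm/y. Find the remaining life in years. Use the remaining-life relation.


Apply the remaining-life relation: RL = (t_current − t_min) / CR
RL = (19.4 − 7.9) / 0.45 = 11.5 / 0.45 = 25.6 years

25.6 years


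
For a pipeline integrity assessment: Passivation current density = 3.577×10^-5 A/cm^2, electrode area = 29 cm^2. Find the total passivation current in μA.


I = i_pass * A, then convert A → μA (×10^6)
I = 3.577×10^-5 * 29 * 10^6 = 1037.33 μA

1037.33 μA


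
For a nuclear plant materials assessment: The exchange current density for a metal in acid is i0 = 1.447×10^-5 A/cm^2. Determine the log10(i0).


i0 = 1.447×10^-5 A/cm^2
log10(i0) = -4.84

-4.84


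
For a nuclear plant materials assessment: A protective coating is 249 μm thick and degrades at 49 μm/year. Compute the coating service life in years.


Service life = thickness / degradation rate
Life = 249 / 49 = 5.1 years

5.1 years


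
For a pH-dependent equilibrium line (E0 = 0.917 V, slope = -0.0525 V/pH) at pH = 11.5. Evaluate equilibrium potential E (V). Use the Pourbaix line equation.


Apply the Pourbaix line equation: E = E0 + slope*pH
E = 0.917 + (-0.0525)*11.5 = 0.917 + (-0.60375) = 0.31325 V
Rounded to 4 decimal places: E = 0.3133 V

0.3133 V


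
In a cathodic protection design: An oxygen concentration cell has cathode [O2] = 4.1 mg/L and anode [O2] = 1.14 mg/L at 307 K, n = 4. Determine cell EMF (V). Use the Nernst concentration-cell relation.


Apply the Nernst concentration-cell relation: E = (RT/nF)*ln(C_cathode/C_anode)
RT/nF = 8.314*307/(4*96485) = 0.00661346 V
ln(4.1/1.14) = 1.27996
E = 0.00661346 * 1.27996 = 0.00846 V

0.00846 V


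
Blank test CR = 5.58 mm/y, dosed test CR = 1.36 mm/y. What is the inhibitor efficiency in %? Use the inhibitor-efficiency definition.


Apply the inhibitor-efficiency definition: IE = (CR_blank − CR_inh)/CR_blank × 100
IE = (5.58 − 1.36) / 5.58 × 100
IE = 4.22 / 5.58 × 100 = 75.6 %

75.6 %


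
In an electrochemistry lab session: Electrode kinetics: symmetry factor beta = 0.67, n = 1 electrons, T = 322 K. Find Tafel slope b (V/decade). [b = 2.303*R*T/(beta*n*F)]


Apply the Tafel slope relation: b = 2.303*R*T/(beta*n*F)
Numerator: 2.303 * 8.314 * 322 = 6165.38
Denominator: 0.67 * 1 * 96485 = 64644.95
b = 6165.38 / 64644.95 = 0.0954 V/decade

0.0954 V/decade


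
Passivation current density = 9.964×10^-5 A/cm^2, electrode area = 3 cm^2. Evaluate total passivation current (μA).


I = i_pass * A, then convert A → μA (×10^6)
I = 9.964×10^-5 * 3 * 10^6 = 298.92 μA

298.92 μA


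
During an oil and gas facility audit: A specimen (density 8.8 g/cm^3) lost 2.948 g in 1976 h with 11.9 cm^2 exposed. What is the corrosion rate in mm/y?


Apply the mm/y weight-loss relation: CR = 87600 * W / (D * A * T)
Numerator: 87600 * 2.948 = 258244.8
Denominator: 8.8 * 11.9 * 1976 = 206926.72
CR = 258244.8 / 206926.72 = 1.248001 mm/y

1.248001 mm/y


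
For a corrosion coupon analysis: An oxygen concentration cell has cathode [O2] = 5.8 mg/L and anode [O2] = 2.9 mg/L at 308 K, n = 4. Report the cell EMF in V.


Apply the Nernst concentration-cell relation: E = (RT/nF)*ln(C_cathode/C_anode)
RT/nF = 8.314*308/(4*96485) = 0.006635 V
ln(5.8/2.9) = 0.69315
E = 0.006635 * 0.69315 = 0.0046 V

0.0046 V


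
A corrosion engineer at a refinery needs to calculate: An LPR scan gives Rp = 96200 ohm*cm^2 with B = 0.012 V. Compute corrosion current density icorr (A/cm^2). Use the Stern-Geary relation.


Apply the Stern-Geary relation: icorr = B / Rp
icorr = 0.012 / 96200 = 1.247×10^-7 A/cm^2

1.247×10^-7 A/cm^2


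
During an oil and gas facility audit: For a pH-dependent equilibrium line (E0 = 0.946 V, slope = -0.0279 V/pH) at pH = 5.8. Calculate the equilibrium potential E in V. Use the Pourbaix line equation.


Apply the Pourbaix line equation: E = E0 + slope*pH
E = 0.946 + (-0.0279)*5.8 = 0.946 + (-0.16182) = 0.78418 V
Rounded to 4 decimal places: E = 0.7842 V

0.7842 V


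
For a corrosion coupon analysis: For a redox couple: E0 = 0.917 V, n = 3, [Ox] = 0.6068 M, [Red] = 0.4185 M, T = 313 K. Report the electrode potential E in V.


Apply the Nernst equation: E = E0 + (RT/nF)*ln([Ox]/[Red])
Step 1: RT/nF = 8.314*313/(3*96485) = 0.00899028 V
Step 2: [Ox]/[Red] = 0.6068/0.4185 = 1.44994
Step 3: ln(1.44994) = 0.371522
Step 4: correction = 0.00899028 * 0.371522 = 0.0033 V
E = 0.917 + 0.0033 = 0.9203 V

0.9203 V


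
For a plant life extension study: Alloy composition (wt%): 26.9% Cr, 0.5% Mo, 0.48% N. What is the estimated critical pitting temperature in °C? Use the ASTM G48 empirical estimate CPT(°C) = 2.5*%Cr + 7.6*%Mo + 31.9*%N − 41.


Apply the ASTM G48 empirical CPT estimate: CPT(°C) = 2.5*%Cr + 7.6*%Mo + 31.9*%N − 41
2.5*26.9 = 67.25; 7.6*0.5 = 3.8; 31.9*0.48 = 15.312
CPT = 67.25 + 3.8 + 15.312 − 41 = 45.362 °C
Rounded to 0.1 °C: CPT ≈ 45.4 °C

45.4 °C


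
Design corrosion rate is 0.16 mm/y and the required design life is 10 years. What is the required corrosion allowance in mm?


Corrosion allowance = CR × design life
CA = 0.16 * 10 = 1.6 mm

1.6 mm


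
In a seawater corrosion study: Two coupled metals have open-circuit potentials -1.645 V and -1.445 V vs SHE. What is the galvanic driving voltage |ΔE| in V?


Driving voltage is the absolute potential difference.
|ΔE| = |-1.645 − (-1.445)| = 0.2 V

0.2 V


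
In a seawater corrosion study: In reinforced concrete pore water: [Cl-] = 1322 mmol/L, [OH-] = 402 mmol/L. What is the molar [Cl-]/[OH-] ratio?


Threshold parameter = [Cl-] / [OH-] (molar basis; both in mmol/L, so units cancel)
Ratio = 1322 / 402 = 3.29

3.29


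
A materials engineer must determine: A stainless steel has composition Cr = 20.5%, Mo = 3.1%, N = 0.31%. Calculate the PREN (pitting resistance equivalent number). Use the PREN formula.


Apply the PREN formula: PREN = Cr + 3.3*Mo + 16*N
PREN = 20.5 + 3.3*3.1 + 16*0.31
PREN = 20.5 + 10.23 + 4.96 = 35.69

35.69


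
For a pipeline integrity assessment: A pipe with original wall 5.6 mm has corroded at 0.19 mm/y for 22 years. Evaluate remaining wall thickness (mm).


Remaining wall = original − CR × time
t = 5.6 − 0.19*22 = 5.6 − 4.18 = 1.42 mm

1.42 mm


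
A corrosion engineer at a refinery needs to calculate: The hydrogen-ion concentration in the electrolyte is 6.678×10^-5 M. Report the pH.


pH = −log10[H+]
pH = −log10(6.678×10^-5) = 4.18

4.18


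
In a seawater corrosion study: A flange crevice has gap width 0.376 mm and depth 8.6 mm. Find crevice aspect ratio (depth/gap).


Aspect ratio = depth / gap
Ratio = 8.6 / 0.376 = 22.9

22.9


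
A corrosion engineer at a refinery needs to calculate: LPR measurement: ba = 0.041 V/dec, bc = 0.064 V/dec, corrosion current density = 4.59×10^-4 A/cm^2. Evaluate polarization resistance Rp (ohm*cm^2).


Apply the Stern-Geary equation: Rp = ba*bc / (2.303*icorr*(ba+bc))
ba*bc = 0.041*0.064 = 0.002624
ba+bc = 0.105; 2.303*icorr*(ba+bc) = 2.303*4.59×10^-4*0.105 = 1.1099309×10^-4
Rp = 0.002624 / 1.1099309×10^-4 = 23.6 ohm*cm^2

23.6 ohm*cm^2


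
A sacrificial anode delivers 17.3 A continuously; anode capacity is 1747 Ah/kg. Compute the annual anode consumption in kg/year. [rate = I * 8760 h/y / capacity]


Annual consumption = current * hours per year / capacity
Rate = 17.3 * 8760 / 1747 = 86.7 kg/year

86.7 kg/year


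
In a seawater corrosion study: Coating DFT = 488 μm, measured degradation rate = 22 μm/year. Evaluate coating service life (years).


Service life = thickness / degradation rate
Life = 488 / 22 = 22.2 years

22.2 years


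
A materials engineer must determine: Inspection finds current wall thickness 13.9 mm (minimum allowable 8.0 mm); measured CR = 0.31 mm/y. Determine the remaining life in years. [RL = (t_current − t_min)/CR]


Apply the remaining-life relation: RL = (t_current − t_min) / CR
RL = (13.9 − 8.0) / 0.31 = 5.9 / 0.31 = 19.0 years

19.0 years


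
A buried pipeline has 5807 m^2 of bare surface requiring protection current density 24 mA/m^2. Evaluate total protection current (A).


I = area * current density, then convert mA → A (÷1000)
I = 5807 * 24 / 1000 = 139.37 A

139.37 A


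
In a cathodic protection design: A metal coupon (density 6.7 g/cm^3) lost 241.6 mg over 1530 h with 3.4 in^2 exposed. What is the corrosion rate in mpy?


Apply the mpy weight-loss relation: CR = 534 * W / (D * A * T)
Numerator: 534 * 241.6 = 129014.4
Denominator: 6.7 * 3.4 * 1530 = 34853.4
CR = 129014.4 / 34853.4 = 3.7016 mpy

3.7016 mpy


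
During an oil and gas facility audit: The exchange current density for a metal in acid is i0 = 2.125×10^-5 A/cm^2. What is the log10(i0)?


i0 = 2.125×10^-5 A/cm^2
log10(i0) = -4.673

-4.673


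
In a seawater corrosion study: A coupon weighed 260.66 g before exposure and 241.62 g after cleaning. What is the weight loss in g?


Weight loss = initial − final
WL = 260.66 − 241.62 = 19.04 g

19.04 g


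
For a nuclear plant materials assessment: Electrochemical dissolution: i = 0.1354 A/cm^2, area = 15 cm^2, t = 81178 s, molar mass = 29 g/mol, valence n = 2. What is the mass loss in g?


Apply Faraday's law: m = i*A*t*M / (n*F)
Total charge passed Q = i*A*t = 0.1354*15*81178 = 164872.518 C
m = Q*M/(n*F) = 164872.518*29/(2*96485) = 24.7774 g

24.7774 g


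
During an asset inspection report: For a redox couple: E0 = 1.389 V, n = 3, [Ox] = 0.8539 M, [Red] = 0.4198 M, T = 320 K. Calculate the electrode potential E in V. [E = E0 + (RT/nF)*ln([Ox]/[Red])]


Apply the Nernst equation: E = E0 + (RT/nF)*ln([Ox]/[Red])
Step 1: RT/nF = 8.314*320/(3*96485) = 0.00919134 V
Step 2: [Ox]/[Red] = 0.8539/0.4198 = 2.034064
Step 3: ln(2.034064) = 0.710036
Step 4: correction = 0.00919134 * 0.710036 = 0.007 V
E = 1.389 + 0.007 = 1.396 V

1.396 V


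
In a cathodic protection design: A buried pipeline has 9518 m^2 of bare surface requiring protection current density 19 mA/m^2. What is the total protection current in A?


I = area * current density, then convert mA → A (÷1000)
I = 9518 * 19 / 1000 = 180.84 A

180.84 A


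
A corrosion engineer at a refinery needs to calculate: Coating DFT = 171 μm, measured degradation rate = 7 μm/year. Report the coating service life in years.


Service life = thickness / degradation rate
Life = 171 / 7 = 24.4 years

24.4 years


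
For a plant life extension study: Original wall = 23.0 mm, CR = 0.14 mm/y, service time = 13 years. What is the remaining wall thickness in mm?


Remaining wall = original − CR × time
t = 23.0 − 0.14*13 = 23.0 − 1.82 = 21.18 mm

21.18 mm


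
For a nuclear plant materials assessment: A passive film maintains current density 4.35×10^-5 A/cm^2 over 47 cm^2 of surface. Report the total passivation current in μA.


I = i_pass * A, then convert A → μA (×10^6)
I = 4.35×10^-5 * 47 * 10^6 = 2044.5 μA

2044.5 μA
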